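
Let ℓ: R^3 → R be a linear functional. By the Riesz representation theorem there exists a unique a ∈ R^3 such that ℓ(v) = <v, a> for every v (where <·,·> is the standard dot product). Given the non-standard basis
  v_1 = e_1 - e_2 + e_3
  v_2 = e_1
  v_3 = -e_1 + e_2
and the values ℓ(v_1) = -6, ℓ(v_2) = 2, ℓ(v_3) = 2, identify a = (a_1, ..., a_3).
a = (2, 4, -4)

Write a = (a_1, ..., a_3) in the standard basis. For each basis vector v_i, ℓ(v_i) = <v_i, a> is a linear equation in the a_j's. Collect the n equations into a matrix system V a = ℓ, where row i of V is v_i (expressed in the standard basis). Since V is invertible (lower-triangular with 1s on the diagonal, up to permutation), solve by back-substitution:
  V =
[[1, -1, 1],
 [1, 0, 0],
 [-1, 1, 0]]
  V a = (-6, 2, 2)
Solving gives a = (2, 4, -4).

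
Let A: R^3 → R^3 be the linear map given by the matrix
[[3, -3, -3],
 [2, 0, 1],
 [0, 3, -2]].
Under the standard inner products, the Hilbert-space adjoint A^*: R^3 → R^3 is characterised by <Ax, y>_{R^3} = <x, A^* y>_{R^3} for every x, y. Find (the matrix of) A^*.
A^* = A^T =
[[3, 2, 0],
 [-3, 0, 3],
 [-3, 1, -2]]

For real matrices with standard dot products, the defining identity <Ax, y> = <x, A^* y> gives (Ax)^T y = x^T (A^*) y, i.e. x^T A^T y = x^T (A^*) y. Since this holds for all x, y, we must have A^* = A^T. Therefore
A^* =
[[3, 2, 0],
 [-3, 0, 3],
 [-3, 1, -2]].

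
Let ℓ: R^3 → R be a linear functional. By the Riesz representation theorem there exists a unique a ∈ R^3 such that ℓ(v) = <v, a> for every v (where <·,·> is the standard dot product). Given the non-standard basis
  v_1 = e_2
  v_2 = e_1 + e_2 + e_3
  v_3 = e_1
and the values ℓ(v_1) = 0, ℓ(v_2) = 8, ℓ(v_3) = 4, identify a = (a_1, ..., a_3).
a = (4, 0, 4)

Write a = (a_1, ..., a_3) in the standard basis. For each basis vector v_i, ℓ(v_i) = <v_i, a> is a linear equation in the a_j's. Collect the n equations into a matrix system V a = ℓ, where row i of V is v_i (expressed in the standard basis). Since V is invertible (lower-triangular with 1s on the diagonal, up to permutation), solve by back-substitution:
  V =
[[0, 1, 0],
 [1, 1, 1],
 [1, 0, 0]]
  V a = (0, 8, 4)
Solving gives a = (4, 0, 4).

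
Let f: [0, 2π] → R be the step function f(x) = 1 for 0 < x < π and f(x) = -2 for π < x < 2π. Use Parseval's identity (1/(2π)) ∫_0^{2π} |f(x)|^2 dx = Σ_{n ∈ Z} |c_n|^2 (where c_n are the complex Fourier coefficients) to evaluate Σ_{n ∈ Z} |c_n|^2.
Σ |c_n|^2 = 5/2

Parseval equates the L^2 energy of f (normalised by 1/(2π)) with the ℓ^2 sum of its Fourier coefficients: (1/(2π)) ∫_0^{2π} |f|^2 = Σ |c_n|^2.
Compute the left side: (1/(2π)) [∫_0^π 1^2 dx + ∫_π^{2π} (-2)^2 dx] = (1/(2π)) · (1π + 4π) = (1 + 4)/2 = 5/2.
So Σ_{n ∈ Z} |c_n|^2 = 5/2.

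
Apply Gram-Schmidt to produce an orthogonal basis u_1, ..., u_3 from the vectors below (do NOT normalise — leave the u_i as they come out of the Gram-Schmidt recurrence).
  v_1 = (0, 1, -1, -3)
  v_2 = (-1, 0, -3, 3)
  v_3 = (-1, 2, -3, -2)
Orthogonal basis:
  u_1 = (0, 1, -1, -3)
  u_2 = (-1, 6/11, -39/11, 15/11)
  u_3 = (-63/173, 113/173, 44/173, 23/173)

Apply the Gram-Schmidt recurrence
  u_1 = v_1
  u_i = v_i − Σ_{j<i} ((v_i · u_j) / (u_j · u_j)) · u_j.

Step by step this gives:
  u_1 = (0, 1, -1, -3)
  u_2 = (-1, 6/11, -39/11, 15/11)
  u_3 = (-63/173, 113/173, 44/173, 23/173)

Orthogonality check:
  u_2 · u_1 = 0 (should be 0)
  u_3 · u_1 = 0 (should be 0)
  u_3 · u_2 = 0 (should be 0)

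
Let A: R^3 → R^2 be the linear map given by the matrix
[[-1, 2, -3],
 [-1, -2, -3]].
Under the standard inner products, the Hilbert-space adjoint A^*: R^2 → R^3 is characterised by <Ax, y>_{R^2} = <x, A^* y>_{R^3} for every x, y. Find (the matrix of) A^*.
A^* = A^T =
[[-1, -1],
 [2, -2],
 [-3, -3]]

For real matrices with standard dot products, the defining identity <Ax, y> = <x, A^* y> gives (Ax)^T y = x^T (A^*) y, i.e. x^T A^T y = x^T (A^*) y. Since this holds for all x, y, we must have A^* = A^T. Therefore
A^* =
[[-1, -1],
 [2, -2],
 [-3, -3]].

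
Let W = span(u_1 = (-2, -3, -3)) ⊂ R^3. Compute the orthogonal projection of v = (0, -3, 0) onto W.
proj_W(v) = (-9/11, -27/22, -27/22)

Set up U = [u_1 | ... | u_1] ∈ R^(3×1). The projector onto W = col(U) is P = U (U^T U)^(-1) U^T.
Compute U^T U =
  [22],
and U^T v = (9).
Solve U^T U · c = U^T v for the coefficients: c = (9/22). The projection is proj_W(v) = U c.
Check: (v - proj_W(v)) · u_1 = 0  (should be 0).
Result: proj_W(v) = (-9/11, -27/22, -27/22).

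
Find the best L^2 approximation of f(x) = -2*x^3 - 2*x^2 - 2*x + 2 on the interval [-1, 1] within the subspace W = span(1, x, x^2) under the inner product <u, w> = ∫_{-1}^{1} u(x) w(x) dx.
g(x) = -2*x^2 - 16*x/5 + 2

The best approximation g ∈ W is the orthogonal projection of f onto W. Writing g = a_0 + a_1 x + a_2 x^2, the coefficients solve the normal equations G · a = b where
  G_{ij} = <φ_i, φ_j> and b_i = <f, φ_i>, with φ_0 = 1, φ_1 = x, φ_2 = x^2.
G =
  [2, 0, 2/3]
  [0, 2/3, 0]
  [2/3, 0, 2/5],
b = (8/3, -32/15, 8/15).
Solving gives a_0 = 2, a_1 = -16/5, a_2 = -2, so
  g(x) = -2*x^2 - 16*x/5 + 2.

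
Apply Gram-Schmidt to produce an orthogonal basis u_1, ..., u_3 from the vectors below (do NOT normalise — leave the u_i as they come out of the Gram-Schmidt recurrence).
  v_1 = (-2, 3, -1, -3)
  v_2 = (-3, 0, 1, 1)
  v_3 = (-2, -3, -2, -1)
Orthogonal basis:
  u_1 = (-2, 3, -1, -3)
  u_2 = (-65/23, -6/23, 25/23, 29/23)
  u_3 = (-101/83, -243/83, -191/83, -112/83)

Apply the Gram-Schmidt recurrence
  u_1 = v_1
  u_i = v_i − Σ_{j<i} ((v_i · u_j) / (u_j · u_j)) · u_j.

Step by step this gives:
  u_1 = (-2, 3, -1, -3)
  u_2 = (-65/23, -6/23, 25/23, 29/23)
  u_3 = (-101/83, -243/83, -191/83, -112/83)

Orthogonality check:
  u_2 · u_1 = 0 (should be 0)
  u_3 · u_1 = 0 (should be 0)
  u_3 · u_2 = 0 (should be 0)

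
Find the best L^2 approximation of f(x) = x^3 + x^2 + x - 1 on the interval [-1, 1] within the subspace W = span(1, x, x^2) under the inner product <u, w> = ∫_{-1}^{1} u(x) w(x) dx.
g(x) = x^2 + 8*x/5 - 1

The best approximation g ∈ W is the orthogonal projection of f onto W. Writing g = a_0 + a_1 x + a_2 x^2, the coefficients solve the normal equations G · a = b where
  G_{ij} = <φ_i, φ_j> and b_i = <f, φ_i>, with φ_0 = 1, φ_1 = x, φ_2 = x^2.
G =
  [2, 0, 2/3]
  [0, 2/3, 0]
  [2/3, 0, 2/5],
b = (-4/3, 16/15, -4/15).
Solving gives a_0 = -1, a_1 = 8/5, a_2 = 1, so
  g(x) = x^2 + 8*x/5 - 1.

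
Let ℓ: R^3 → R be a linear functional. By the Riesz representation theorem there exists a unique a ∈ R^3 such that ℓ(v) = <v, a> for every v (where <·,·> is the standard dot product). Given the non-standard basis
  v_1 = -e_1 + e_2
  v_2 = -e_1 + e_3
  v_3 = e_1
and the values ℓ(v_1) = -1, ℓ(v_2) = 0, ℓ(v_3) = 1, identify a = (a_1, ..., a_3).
a = (1, 0, 1)

Write a = (a_1, ..., a_3) in the standard basis. For each basis vector v_i, ℓ(v_i) = <v_i, a> is a linear equation in the a_j's. Collect the n equations into a matrix system V a = ℓ, where row i of V is v_i (expressed in the standard basis). Since V is invertible (lower-triangular with 1s on the diagonal, up to permutation), solve by back-substitution:
  V =
[[-1, 1, 0],
 [-1, 0, 1],
 [1, 0, 0]]
  V a = (-1, 0, 1)
Solving gives a = (1, 0, 1).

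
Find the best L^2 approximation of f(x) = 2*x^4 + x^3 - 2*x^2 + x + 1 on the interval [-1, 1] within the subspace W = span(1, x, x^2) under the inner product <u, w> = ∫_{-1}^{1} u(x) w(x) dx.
g(x) = -2*x^2/7 + 8*x/5 + 29/35

The best approximation g ∈ W is the orthogonal projection of f onto W. Writing g = a_0 + a_1 x + a_2 x^2, the coefficients solve the normal equations G · a = b where
  G_{ij} = <φ_i, φ_j> and b_i = <f, φ_i>, with φ_0 = 1, φ_1 = x, φ_2 = x^2.
G =
  [2, 0, 2/3]
  [0, 2/3, 0]
  [2/3, 0, 2/5],
b = (22/15, 16/15, 46/105).
Solving gives a_0 = 29/35, a_1 = 8/5, a_2 = -2/7, so
  g(x) = -2*x^2/7 + 8*x/5 + 29/35.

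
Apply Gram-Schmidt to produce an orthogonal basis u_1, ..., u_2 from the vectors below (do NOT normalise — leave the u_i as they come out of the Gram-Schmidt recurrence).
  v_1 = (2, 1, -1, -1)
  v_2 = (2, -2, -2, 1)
Orthogonal basis:
  u_1 = (2, 1, -1, -1)
  u_2 = (8/7, -17/7, -11/7, 10/7)

Apply the Gram-Schmidt recurrence
  u_1 = v_1
  u_i = v_i − Σ_{j<i} ((v_i · u_j) / (u_j · u_j)) · u_j.

Step by step this gives:
  u_1 = (2, 1, -1, -1)
  u_2 = (8/7, -17/7, -11/7, 10/7)

Orthogonality check:
  u_2 · u_1 = 0 (should be 0)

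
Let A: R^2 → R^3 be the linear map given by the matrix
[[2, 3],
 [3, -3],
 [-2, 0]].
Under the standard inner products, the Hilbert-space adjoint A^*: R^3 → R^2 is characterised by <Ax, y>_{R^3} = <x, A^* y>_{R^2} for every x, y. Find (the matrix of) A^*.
A^* = A^T =
[[2, 3, -2],
 [3, -3, 0]]

For real matrices with standard dot products, the defining identity <Ax, y> = <x, A^* y> gives (Ax)^T y = x^T (A^*) y, i.e. x^T A^T y = x^T (A^*) y. Since this holds for all x, y, we must have A^* = A^T. Therefore
A^* =
[[2, 3, -2],
 [3, -3, 0]].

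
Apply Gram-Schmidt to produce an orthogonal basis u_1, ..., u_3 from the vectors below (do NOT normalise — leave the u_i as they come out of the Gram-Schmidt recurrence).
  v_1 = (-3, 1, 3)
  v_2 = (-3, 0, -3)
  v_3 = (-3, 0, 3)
Orthogonal basis:
  u_1 = (-3, 1, 3)
  u_2 = (-3, 0, -3)
  u_3 = (-3/19, -18/19, 3/19)

Apply the Gram-Schmidt recurrence
  u_1 = v_1
  u_i = v_i − Σ_{j<i} ((v_i · u_j) / (u_j · u_j)) · u_j.

Step by step this gives:
  u_1 = (-3, 1, 3)
  u_2 = (-3, 0, -3)
  u_3 = (-3/19, -18/19, 3/19)

Orthogonality check:
  u_2 · u_1 = 0 (should be 0)
  u_3 · u_1 = 0 (should be 0)
  u_3 · u_2 = 0 (should be 0)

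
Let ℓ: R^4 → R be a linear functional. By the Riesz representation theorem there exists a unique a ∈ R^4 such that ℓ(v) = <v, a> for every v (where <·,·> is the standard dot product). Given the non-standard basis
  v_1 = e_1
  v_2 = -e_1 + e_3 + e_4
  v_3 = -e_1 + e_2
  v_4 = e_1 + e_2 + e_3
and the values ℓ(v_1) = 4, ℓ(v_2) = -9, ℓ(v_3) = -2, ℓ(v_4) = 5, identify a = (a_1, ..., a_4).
a = (4, 2, -1, -4)

Write a = (a_1, ..., a_4) in the standard basis. For each basis vector v_i, ℓ(v_i) = <v_i, a> is a linear equation in the a_j's. Collect the n equations into a matrix system V a = ℓ, where row i of V is v_i (expressed in the standard basis). Since V is invertible (lower-triangular with 1s on the diagonal, up to permutation), solve by back-substitution:
  V =
[[1, 0, 0, 0],
 [-1, 0, 1, 1],
 [-1, 1, 0, 0],
 [1, 1, 1, 0]]
  V a = (4, -9, -2, 5)
Solving gives a = (4, 2, -1, -4).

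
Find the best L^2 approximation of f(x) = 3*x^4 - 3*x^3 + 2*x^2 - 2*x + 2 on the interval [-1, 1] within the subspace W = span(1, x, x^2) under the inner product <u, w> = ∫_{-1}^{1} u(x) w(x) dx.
g(x) = 32*x^2/7 - 19*x/5 + 61/35

The best approximation g ∈ W is the orthogonal projection of f onto W. Writing g = a_0 + a_1 x + a_2 x^2, the coefficients solve the normal equations G · a = b where
  G_{ij} = <φ_i, φ_j> and b_i = <f, φ_i>, with φ_0 = 1, φ_1 = x, φ_2 = x^2.
G =
  [2, 0, 2/3]
  [0, 2/3, 0]
  [2/3, 0, 2/5],
b = (98/15, -38/15, 314/105).
Solving gives a_0 = 61/35, a_1 = -19/5, a_2 = 32/7, so
  g(x) = 32*x^2/7 - 19*x/5 + 61/35.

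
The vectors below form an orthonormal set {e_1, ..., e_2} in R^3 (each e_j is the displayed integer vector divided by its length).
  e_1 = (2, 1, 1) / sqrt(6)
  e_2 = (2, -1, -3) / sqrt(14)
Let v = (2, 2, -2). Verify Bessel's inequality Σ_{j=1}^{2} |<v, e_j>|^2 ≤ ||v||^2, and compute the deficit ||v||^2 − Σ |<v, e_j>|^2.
Σ |<v, e_j>|^2 = 152/21; ||v||^2 = 12; deficit = 100/21

Write each e_j = u_j / sqrt(<u_j, u_j>) where u_j is the displayed integer vector. Then <v, e_j> = <v, u_j> / sqrt(<u_j, u_j>), so |<v, e_j>|^2 = <v, u_j>^2 / <u_j, u_j>.
Coefficients: <v, e_1> = 4/sqrt(6), <v, e_2> = 8/sqrt(14).
Square and sum: Σ |<v, e_j>|^2 = 152/21.
Compute ||v||^2 = v·v = 12.
Deficit = 12 − 152/21 = 100/21 ≥ 0, confirming Bessel's inequality. (The deficit equals ||v − Σ <v,e_j> e_j||^2, the squared distance from v to span{e_j}.)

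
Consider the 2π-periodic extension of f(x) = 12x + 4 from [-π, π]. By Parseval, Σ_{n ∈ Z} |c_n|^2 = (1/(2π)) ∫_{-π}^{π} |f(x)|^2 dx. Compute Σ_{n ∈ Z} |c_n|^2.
Σ |c_n|^2 = 48π^2 + 16

Expand and integrate term by term over [-π, π]:
  ∫ (12x)^2 dx = 144·(2π^3/3); ∫ 2·12·(4)·x dx = 0 (odd integrand); ∫ 4^2 dx = 16·2π.
So (1/(2π)) ∫_{-π}^{π} (12x + 4)^2 dx = 144π^2/3 + 16 = 48π^2 + 16.
Parseval ⇒ Σ |c_n|^2 = 48π^2 + 16.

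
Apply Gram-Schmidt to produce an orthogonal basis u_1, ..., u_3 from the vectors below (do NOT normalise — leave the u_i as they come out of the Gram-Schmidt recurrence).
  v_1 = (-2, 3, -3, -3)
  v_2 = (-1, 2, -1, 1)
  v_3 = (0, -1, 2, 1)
Orthogonal basis:
  u_1 = (-2, 3, -3, -3)
  u_2 = (-15/31, 38/31, -7/31, 55/31)
  u_3 = (-13/17, 7/51, 43/51, -10/51)

Apply the Gram-Schmidt recurrence
  u_1 = v_1
  u_i = v_i − Σ_{j<i} ((v_i · u_j) / (u_j · u_j)) · u_j.

Step by step this gives:
  u_1 = (-2, 3, -3, -3)
  u_2 = (-15/31, 38/31, -7/31, 55/31)
  u_3 = (-13/17, 7/51, 43/51, -10/51)

Orthogonality check:
  u_2 · u_1 = 0 (should be 0)
  u_3 · u_1 = 0 (should be 0)
  u_3 · u_2 = 0 (should be 0)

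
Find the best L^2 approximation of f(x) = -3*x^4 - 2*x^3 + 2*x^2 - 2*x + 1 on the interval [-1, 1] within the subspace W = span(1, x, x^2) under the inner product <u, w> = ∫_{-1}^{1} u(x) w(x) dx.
g(x) = -4*x^2/7 - 16*x/5 + 44/35

The best approximation g ∈ W is the orthogonal projection of f onto W. Writing g = a_0 + a_1 x + a_2 x^2, the coefficients solve the normal equations G · a = b where
  G_{ij} = <φ_i, φ_j> and b_i = <f, φ_i>, with φ_0 = 1, φ_1 = x, φ_2 = x^2.
G =
  [2, 0, 2/3]
  [0, 2/3, 0]
  [2/3, 0, 2/5],
b = (32/15, -32/15, 64/105).
Solving gives a_0 = 44/35, a_1 = -16/5, a_2 = -4/7, so
  g(x) = -4*x^2/7 - 16*x/5 + 44/35.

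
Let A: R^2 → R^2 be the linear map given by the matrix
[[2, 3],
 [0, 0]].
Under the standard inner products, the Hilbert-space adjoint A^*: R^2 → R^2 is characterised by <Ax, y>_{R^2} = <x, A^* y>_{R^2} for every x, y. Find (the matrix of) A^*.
A^* = A^T =
[[2, 0],
 [3, 0]]

For real matrices with standard dot products, the defining identity <Ax, y> = <x, A^* y> gives (Ax)^T y = x^T (A^*) y, i.e. x^T A^T y = x^T (A^*) y. Since this holds for all x, y, we must have A^* = A^T. Therefore
A^* =
[[2, 0],
 [3, 0]].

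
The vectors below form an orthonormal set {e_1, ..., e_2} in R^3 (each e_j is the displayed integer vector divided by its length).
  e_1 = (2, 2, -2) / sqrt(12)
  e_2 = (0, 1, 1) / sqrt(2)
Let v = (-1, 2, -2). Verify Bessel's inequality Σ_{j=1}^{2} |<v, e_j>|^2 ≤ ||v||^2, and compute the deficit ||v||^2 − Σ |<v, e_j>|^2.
Σ |<v, e_j>|^2 = 3; ||v||^2 = 9; deficit = 6

Write each e_j = u_j / sqrt(<u_j, u_j>) where u_j is the displayed integer vector. Then <v, e_j> = <v, u_j> / sqrt(<u_j, u_j>), so |<v, e_j>|^2 = <v, u_j>^2 / <u_j, u_j>.
Coefficients: <v, e_1> = 6/sqrt(12), <v, e_2> = 0/sqrt(2).
Square and sum: Σ |<v, e_j>|^2 = 3.
Compute ||v||^2 = v·v = 9.
Deficit = 9 − 3 = 6 ≥ 0, confirming Bessel's inequality. (The deficit equals ||v − Σ <v,e_j> e_j||^2, the squared distance from v to span{e_j}.)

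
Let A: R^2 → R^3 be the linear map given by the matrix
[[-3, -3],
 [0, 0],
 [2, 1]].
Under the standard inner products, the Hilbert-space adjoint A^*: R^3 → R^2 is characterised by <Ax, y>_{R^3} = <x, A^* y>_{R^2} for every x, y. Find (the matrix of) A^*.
A^* = A^T =
[[-3, 0, 2],
 [-3, 0, 1]]

For real matrices with standard dot products, the defining identity <Ax, y> = <x, A^* y> gives (Ax)^T y = x^T (A^*) y, i.e. x^T A^T y = x^T (A^*) y. Since this holds for all x, y, we must have A^* = A^T. Therefore
A^* =
[[-3, 0, 2],
 [-3, 0, 1]].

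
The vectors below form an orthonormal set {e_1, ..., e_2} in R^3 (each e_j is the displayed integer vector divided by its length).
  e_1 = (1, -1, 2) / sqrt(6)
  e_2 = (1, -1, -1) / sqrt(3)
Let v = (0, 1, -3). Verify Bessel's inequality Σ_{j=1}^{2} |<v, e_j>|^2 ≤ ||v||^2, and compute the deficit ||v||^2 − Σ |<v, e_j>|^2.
Σ |<v, e_j>|^2 = 19/2; ||v||^2 = 10; deficit = 1/2

Write each e_j = u_j / sqrt(<u_j, u_j>) where u_j is the displayed integer vector. Then <v, e_j> = <v, u_j> / sqrt(<u_j, u_j>), so |<v, e_j>|^2 = <v, u_j>^2 / <u_j, u_j>.
Coefficients: <v, e_1> = -7/sqrt(6), <v, e_2> = 2/sqrt(3).
Square and sum: Σ |<v, e_j>|^2 = 19/2.
Compute ||v||^2 = v·v = 10.
Deficit = 10 − 19/2 = 1/2 ≥ 0, confirming Bessel's inequality. (The deficit equals ||v − Σ <v,e_j> e_j||^2, the squared distance from v to span{e_j}.)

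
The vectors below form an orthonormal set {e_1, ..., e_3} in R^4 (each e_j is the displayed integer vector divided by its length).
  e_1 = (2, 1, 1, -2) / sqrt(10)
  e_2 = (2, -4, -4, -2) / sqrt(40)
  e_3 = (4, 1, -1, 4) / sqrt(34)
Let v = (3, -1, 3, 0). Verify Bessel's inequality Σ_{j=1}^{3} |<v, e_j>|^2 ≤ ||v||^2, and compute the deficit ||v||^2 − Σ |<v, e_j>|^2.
Σ |<v, e_j>|^2 = 285/34; ||v||^2 = 19; deficit = 361/34

Write each e_j = u_j / sqrt(<u_j, u_j>) where u_j is the displayed integer vector. Then <v, e_j> = <v, u_j> / sqrt(<u_j, u_j>), so |<v, e_j>|^2 = <v, u_j>^2 / <u_j, u_j>.
Coefficients: <v, e_1> = 8/sqrt(10), <v, e_2> = -2/sqrt(40), <v, e_3> = 8/sqrt(34).
Square and sum: Σ |<v, e_j>|^2 = 285/34.
Compute ||v||^2 = v·v = 19.
Deficit = 19 − 285/34 = 361/34 ≥ 0, confirming Bessel's inequality. (The deficit equals ||v − Σ <v,e_j> e_j||^2, the squared distance from v to span{e_j}.)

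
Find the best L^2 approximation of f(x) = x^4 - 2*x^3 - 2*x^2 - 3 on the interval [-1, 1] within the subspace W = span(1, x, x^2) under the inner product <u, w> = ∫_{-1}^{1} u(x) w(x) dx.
g(x) = -8*x^2/7 - 6*x/5 - 108/35

The best approximation g ∈ W is the orthogonal projection of f onto W. Writing g = a_0 + a_1 x + a_2 x^2, the coefficients solve the normal equations G · a = b where
  G_{ij} = <φ_i, φ_j> and b_i = <f, φ_i>, with φ_0 = 1, φ_1 = x, φ_2 = x^2.
G =
  [2, 0, 2/3]
  [0, 2/3, 0]
  [2/3, 0, 2/5],
b = (-104/15, -4/5, -88/35).
Solving gives a_0 = -108/35, a_1 = -6/5, a_2 = -8/7, so
  g(x) = -8*x^2/7 - 6*x/5 - 108/35.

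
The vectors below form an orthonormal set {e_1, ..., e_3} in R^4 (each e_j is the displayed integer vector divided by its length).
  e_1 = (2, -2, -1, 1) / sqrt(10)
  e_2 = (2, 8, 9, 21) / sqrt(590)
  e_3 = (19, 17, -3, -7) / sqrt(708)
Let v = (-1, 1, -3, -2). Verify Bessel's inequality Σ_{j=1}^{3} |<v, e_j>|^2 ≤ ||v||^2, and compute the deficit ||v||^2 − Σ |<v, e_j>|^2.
Σ |<v, e_j>|^2 = 33/4; ||v||^2 = 15; deficit = 27/4

Write each e_j = u_j / sqrt(<u_j, u_j>) where u_j is the displayed integer vector. Then <v, e_j> = <v, u_j> / sqrt(<u_j, u_j>), so |<v, e_j>|^2 = <v, u_j>^2 / <u_j, u_j>.
Coefficients: <v, e_1> = -3/sqrt(10), <v, e_2> = -63/sqrt(590), <v, e_3> = 21/sqrt(708).
Square and sum: Σ |<v, e_j>|^2 = 33/4.
Compute ||v||^2 = v·v = 15.
Deficit = 15 − 33/4 = 27/4 ≥ 0, confirming Bessel's inequality. (The deficit equals ||v − Σ <v,e_j> e_j||^2, the squared distance from v to span{e_j}.)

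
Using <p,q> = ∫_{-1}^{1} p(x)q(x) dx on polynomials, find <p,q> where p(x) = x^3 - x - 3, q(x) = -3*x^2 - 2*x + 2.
<p,q> = -82/15

Expand the product: p(x)·q(x) = -3*x^5 - 2*x^4 + 5*x^3 + 11*x^2 + 4*x - 6.
∫_{-1}^{1} of each monomial x^k gives [2/(k+1) if k even, 0 if k odd]. Integrating term-by-term (or equivalently evaluating the antiderivative F(x) = -x^6/2 - 2*x^5/5 + 5*x^4/4 + 11*x^3/3 + 2*x^2 - 6*x at the endpoints):
  F(1) − F(−1) = 1/60 − (329/60) = -82/15.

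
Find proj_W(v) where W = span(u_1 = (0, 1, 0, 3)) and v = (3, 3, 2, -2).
proj_W(v) = (0, -3/10, 0, -9/10)

Set up U = [u_1 | ... | u_1] ∈ R^(4×1). The projector onto W = col(U) is P = U (U^T U)^(-1) U^T.
Compute U^T U =
  [10],
and U^T v = (-3).
Solve U^T U · c = U^T v for the coefficients: c = (-3/10). The projection is proj_W(v) = U c.
Check: (v - proj_W(v)) · u_1 = 0  (should be 0).
Result: proj_W(v) = (0, -3/10, 0, -9/10).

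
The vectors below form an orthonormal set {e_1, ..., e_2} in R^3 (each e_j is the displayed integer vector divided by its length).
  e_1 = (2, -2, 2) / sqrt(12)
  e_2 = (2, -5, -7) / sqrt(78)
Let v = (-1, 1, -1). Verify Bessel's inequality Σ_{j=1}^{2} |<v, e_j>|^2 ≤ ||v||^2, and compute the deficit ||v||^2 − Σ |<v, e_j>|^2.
Σ |<v, e_j>|^2 = 3; ||v||^2 = 3; deficit = 0

Write each e_j = u_j / sqrt(<u_j, u_j>) where u_j is the displayed integer vector. Then <v, e_j> = <v, u_j> / sqrt(<u_j, u_j>), so |<v, e_j>|^2 = <v, u_j>^2 / <u_j, u_j>.
Coefficients: <v, e_1> = -6/sqrt(12), <v, e_2> = 0/sqrt(78).
Square and sum: Σ |<v, e_j>|^2 = 3.
Compute ||v||^2 = v·v = 3.
Deficit = 3 − 3 = 0 ≥ 0, confirming Bessel's inequality. (The deficit equals ||v − Σ <v,e_j> e_j||^2, the squared distance from v to span{e_j}.)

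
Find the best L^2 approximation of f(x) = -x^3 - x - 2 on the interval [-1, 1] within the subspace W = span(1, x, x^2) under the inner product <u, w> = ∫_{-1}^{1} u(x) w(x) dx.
g(x) = -8*x/5 - 2

The best approximation g ∈ W is the orthogonal projection of f onto W. Writing g = a_0 + a_1 x + a_2 x^2, the coefficients solve the normal equations G · a = b where
  G_{ij} = <φ_i, φ_j> and b_i = <f, φ_i>, with φ_0 = 1, φ_1 = x, φ_2 = x^2.
G =
  [2, 0, 2/3]
  [0, 2/3, 0]
  [2/3, 0, 2/5],
b = (-4, -16/15, -4/3).
Solving gives a_0 = -2, a_1 = -8/5, a_2 = 0, so
  g(x) = -8*x/5 - 2.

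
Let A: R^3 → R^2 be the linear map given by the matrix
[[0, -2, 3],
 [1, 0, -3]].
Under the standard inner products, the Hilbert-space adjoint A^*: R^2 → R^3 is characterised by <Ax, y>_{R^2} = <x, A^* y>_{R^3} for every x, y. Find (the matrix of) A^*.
A^* = A^T =
[[0, 1],
 [-2, 0],
 [3, -3]]

For real matrices with standard dot products, the defining identity <Ax, y> = <x, A^* y> gives (Ax)^T y = x^T (A^*) y, i.e. x^T A^T y = x^T (A^*) y. Since this holds for all x, y, we must have A^* = A^T. Therefore
A^* =
[[0, 1],
 [-2, 0],
 [3, -3]].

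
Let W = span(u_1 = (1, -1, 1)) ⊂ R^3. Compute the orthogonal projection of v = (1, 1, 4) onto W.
proj_W(v) = (4/3, -4/3, 4/3)

Set up U = [u_1 | ... | u_1] ∈ R^(3×1). The projector onto W = col(U) is P = U (U^T U)^(-1) U^T.
Compute U^T U =
  [3],
and U^T v = (4).
Solve U^T U · c = U^T v for the coefficients: c = (4/3). The projection is proj_W(v) = U c.
Check: (v - proj_W(v)) · u_1 = 0  (should be 0).
Result: proj_W(v) = (4/3, -4/3, 4/3).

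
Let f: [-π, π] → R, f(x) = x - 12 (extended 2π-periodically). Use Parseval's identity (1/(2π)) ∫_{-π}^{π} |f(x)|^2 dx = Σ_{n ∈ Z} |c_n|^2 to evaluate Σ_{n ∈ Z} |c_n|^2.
Σ |c_n|^2 = π^2/3 + 144

Expand and integrate term by term over [-π, π]:
  ∫ (x)^2 dx = 1·(2π^3/3); ∫ 2·1·(-12)·x dx = 0 (odd integrand); ∫ (-12)^2 dx = 144·2π.
So (1/(2π)) ∫_{-π}^{π} (x - 12)^2 dx = 1π^2/3 + 144 = π^2/3 + 144.
Parseval ⇒ Σ |c_n|^2 = π^2/3 + 144.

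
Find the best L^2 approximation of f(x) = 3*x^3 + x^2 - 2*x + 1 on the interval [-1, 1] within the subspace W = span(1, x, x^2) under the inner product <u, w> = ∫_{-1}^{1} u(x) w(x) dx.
g(x) = x^2 - x/5 + 1

The best approximation g ∈ W is the orthogonal projection of f onto W. Writing g = a_0 + a_1 x + a_2 x^2, the coefficients solve the normal equations G · a = b where
  G_{ij} = <φ_i, φ_j> and b_i = <f, φ_i>, with φ_0 = 1, φ_1 = x, φ_2 = x^2.
G =
  [2, 0, 2/3]
  [0, 2/3, 0]
  [2/3, 0, 2/5],
b = (8/3, -2/15, 16/15).
Solving gives a_0 = 1, a_1 = -1/5, a_2 = 1, so
  g(x) = x^2 - x/5 + 1.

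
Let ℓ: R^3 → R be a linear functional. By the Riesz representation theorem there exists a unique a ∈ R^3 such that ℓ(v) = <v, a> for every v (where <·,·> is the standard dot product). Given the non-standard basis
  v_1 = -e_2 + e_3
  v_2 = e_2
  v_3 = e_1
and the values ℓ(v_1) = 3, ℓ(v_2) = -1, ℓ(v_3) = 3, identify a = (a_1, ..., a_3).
a = (3, -1, 2)

Write a = (a_1, ..., a_3) in the standard basis. For each basis vector v_i, ℓ(v_i) = <v_i, a> is a linear equation in the a_j's. Collect the n equations into a matrix system V a = ℓ, where row i of V is v_i (expressed in the standard basis). Since V is invertible (lower-triangular with 1s on the diagonal, up to permutation), solve by back-substitution:
  V =
[[0, -1, 1],
 [0, 1, 0],
 [1, 0, 0]]
  V a = (3, -1, 3)
Solving gives a = (3, -1, 2).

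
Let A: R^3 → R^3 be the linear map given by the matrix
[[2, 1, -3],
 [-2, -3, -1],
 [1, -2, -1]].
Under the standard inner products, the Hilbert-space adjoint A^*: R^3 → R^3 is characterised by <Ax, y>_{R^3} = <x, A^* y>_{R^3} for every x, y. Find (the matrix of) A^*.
A^* = A^T =
[[2, -2, 1],
 [1, -3, -2],
 [-3, -1, -1]]

For real matrices with standard dot products, the defining identity <Ax, y> = <x, A^* y> gives (Ax)^T y = x^T (A^*) y, i.e. x^T A^T y = x^T (A^*) y. Since this holds for all x, y, we must have A^* = A^T. Therefore
A^* =
[[2, -2, 1],
 [1, -3, -2],
 [-3, -1, -1]].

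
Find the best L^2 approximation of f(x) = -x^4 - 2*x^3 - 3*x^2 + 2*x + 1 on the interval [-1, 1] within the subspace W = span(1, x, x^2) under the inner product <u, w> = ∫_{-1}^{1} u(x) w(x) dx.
g(x) = -27*x^2/7 + 4*x/5 + 38/35

The best approximation g ∈ W is the orthogonal projection of f onto W. Writing g = a_0 + a_1 x + a_2 x^2, the coefficients solve the normal equations G · a = b where
  G_{ij} = <φ_i, φ_j> and b_i = <f, φ_i>, with φ_0 = 1, φ_1 = x, φ_2 = x^2.
G =
  [2, 0, 2/3]
  [0, 2/3, 0]
  [2/3, 0, 2/5],
b = (-2/5, 8/15, -86/105).
Solving gives a_0 = 38/35, a_1 = 4/5, a_2 = -27/7, so
  g(x) = -27*x^2/7 + 4*x/5 + 38/35.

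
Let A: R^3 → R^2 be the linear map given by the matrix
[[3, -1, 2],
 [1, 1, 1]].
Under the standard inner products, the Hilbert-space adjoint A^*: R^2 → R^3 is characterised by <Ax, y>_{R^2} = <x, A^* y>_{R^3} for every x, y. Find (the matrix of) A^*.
A^* = A^T =
[[3, 1],
 [-1, 1],
 [2, 1]]

For real matrices with standard dot products, the defining identity <Ax, y> = <x, A^* y> gives (Ax)^T y = x^T (A^*) y, i.e. x^T A^T y = x^T (A^*) y. Since this holds for all x, y, we must have A^* = A^T. Therefore
A^* =
[[3, 1],
 [-1, 1],
 [2, 1]].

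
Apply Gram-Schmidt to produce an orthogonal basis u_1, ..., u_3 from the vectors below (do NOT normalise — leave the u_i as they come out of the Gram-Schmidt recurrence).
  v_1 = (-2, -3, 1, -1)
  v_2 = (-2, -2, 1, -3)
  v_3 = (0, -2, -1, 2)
Orthogonal basis:
  u_1 = (-2, -3, 1, -1)
  u_2 = (-2/15, 4/5, 1/15, -31/15)
  u_3 = (9/37, -17/37, -83/74, -17/74)

Apply the Gram-Schmidt recurrence
  u_1 = v_1
  u_i = v_i − Σ_{j<i} ((v_i · u_j) / (u_j · u_j)) · u_j.

Step by step this gives:
  u_1 = (-2, -3, 1, -1)
  u_2 = (-2/15, 4/5, 1/15, -31/15)
  u_3 = (9/37, -17/37, -83/74, -17/74)

Orthogonality check:
  u_2 · u_1 = 0 (should be 0)
  u_3 · u_1 = 0 (should be 0)
  u_3 · u_2 = 0 (should be 0)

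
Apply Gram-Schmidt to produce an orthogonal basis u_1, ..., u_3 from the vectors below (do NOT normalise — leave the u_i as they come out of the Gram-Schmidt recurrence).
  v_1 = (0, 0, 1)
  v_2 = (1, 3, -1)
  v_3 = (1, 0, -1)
Orthogonal basis:
  u_1 = (0, 0, 1)
  u_2 = (1, 3, 0)
  u_3 = (9/10, -3/10, 0)

Apply the Gram-Schmidt recurrence
  u_1 = v_1
  u_i = v_i − Σ_{j<i} ((v_i · u_j) / (u_j · u_j)) · u_j.

Step by step this gives:
  u_1 = (0, 0, 1)
  u_2 = (1, 3, 0)
  u_3 = (9/10, -3/10, 0)

Orthogonality check:
  u_2 · u_1 = 0 (should be 0)
  u_3 · u_1 = 0 (should be 0)
  u_3 · u_2 = 0 (should be 0)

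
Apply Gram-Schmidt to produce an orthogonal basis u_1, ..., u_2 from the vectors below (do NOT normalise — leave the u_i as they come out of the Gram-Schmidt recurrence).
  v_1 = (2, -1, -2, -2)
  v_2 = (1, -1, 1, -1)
Orthogonal basis:
  u_1 = (2, -1, -2, -2)
  u_2 = (7/13, -10/13, 19/13, -7/13)

Apply the Gram-Schmidt recurrence
  u_1 = v_1
  u_i = v_i − Σ_{j<i} ((v_i · u_j) / (u_j · u_j)) · u_j.

Step by step this gives:
  u_1 = (2, -1, -2, -2)
  u_2 = (7/13, -10/13, 19/13, -7/13)

Orthogonality check:
  u_2 · u_1 = 0 (should be 0)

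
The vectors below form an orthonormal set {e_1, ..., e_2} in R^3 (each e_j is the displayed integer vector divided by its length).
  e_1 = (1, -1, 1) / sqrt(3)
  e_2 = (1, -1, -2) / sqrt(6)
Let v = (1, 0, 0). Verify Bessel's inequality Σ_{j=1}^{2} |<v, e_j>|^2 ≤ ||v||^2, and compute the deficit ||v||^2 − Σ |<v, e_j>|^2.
Σ |<v, e_j>|^2 = 1/2; ||v||^2 = 1; deficit = 1/2

Write each e_j = u_j / sqrt(<u_j, u_j>) where u_j is the displayed integer vector. Then <v, e_j> = <v, u_j> / sqrt(<u_j, u_j>), so |<v, e_j>|^2 = <v, u_j>^2 / <u_j, u_j>.
Coefficients: <v, e_1> = 1/sqrt(3), <v, e_2> = 1/sqrt(6).
Square and sum: Σ |<v, e_j>|^2 = 1/2.
Compute ||v||^2 = v·v = 1.
Deficit = 1 − 1/2 = 1/2 ≥ 0, confirming Bessel's inequality. (The deficit equals ||v − Σ <v,e_j> e_j||^2, the squared distance from v to span{e_j}.)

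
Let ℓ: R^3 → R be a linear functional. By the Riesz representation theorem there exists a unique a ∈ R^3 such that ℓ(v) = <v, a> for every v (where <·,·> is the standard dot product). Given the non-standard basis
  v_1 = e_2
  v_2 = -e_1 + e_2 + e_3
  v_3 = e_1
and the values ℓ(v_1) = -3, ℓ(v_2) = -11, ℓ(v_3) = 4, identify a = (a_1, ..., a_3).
a = (4, -3, -4)

Write a = (a_1, ..., a_3) in the standard basis. For each basis vector v_i, ℓ(v_i) = <v_i, a> is a linear equation in the a_j's. Collect the n equations into a matrix system V a = ℓ, where row i of V is v_i (expressed in the standard basis). Since V is invertible (lower-triangular with 1s on the diagonal, up to permutation), solve by back-substitution:
  V =
[[0, 1, 0],
 [-1, 1, 1],
 [1, 0, 0]]
  V a = (-3, -11, 4)
Solving gives a = (4, -3, -4).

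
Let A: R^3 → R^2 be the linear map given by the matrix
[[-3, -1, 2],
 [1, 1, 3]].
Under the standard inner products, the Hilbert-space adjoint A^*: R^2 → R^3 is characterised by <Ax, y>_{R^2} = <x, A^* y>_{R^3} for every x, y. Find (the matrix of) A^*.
A^* = A^T =
[[-3, 1],
 [-1, 1],
 [2, 3]]

For real matrices with standard dot products, the defining identity <Ax, y> = <x, A^* y> gives (Ax)^T y = x^T (A^*) y, i.e. x^T A^T y = x^T (A^*) y. Since this holds for all x, y, we must have A^* = A^T. Therefore
A^* =
[[-3, 1],
 [-1, 1],
 [2, 3]].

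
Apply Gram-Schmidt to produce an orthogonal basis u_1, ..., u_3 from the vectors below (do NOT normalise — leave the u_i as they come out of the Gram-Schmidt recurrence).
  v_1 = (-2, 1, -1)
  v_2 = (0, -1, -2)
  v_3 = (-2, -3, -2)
Orthogonal basis:
  u_1 = (-2, 1, -1)
  u_2 = (1/3, -7/6, -11/6)
  u_3 = (-42/29, -56/29, 28/29)

Apply the Gram-Schmidt recurrence
  u_1 = v_1
  u_i = v_i − Σ_{j<i} ((v_i · u_j) / (u_j · u_j)) · u_j.

Step by step this gives:
  u_1 = (-2, 1, -1)
  u_2 = (1/3, -7/6, -11/6)
  u_3 = (-42/29, -56/29, 28/29)

Orthogonality check:
  u_2 · u_1 = 0 (should be 0)
  u_3 · u_1 = 0 (should be 0)
  u_3 · u_2 = 0 (should be 0)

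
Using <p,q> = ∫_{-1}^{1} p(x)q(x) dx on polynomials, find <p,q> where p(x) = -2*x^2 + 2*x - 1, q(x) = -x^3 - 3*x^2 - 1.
<p,q> = 104/15

Expand the product: p(x)·q(x) = 2*x^5 + 4*x^4 - 5*x^3 + 5*x^2 - 2*x + 1.
∫_{-1}^{1} of each monomial x^k gives [2/(k+1) if k even, 0 if k odd]. Integrating term-by-term (or equivalently evaluating the antiderivative F(x) = x^6/3 + 4*x^5/5 - 5*x^4/4 + 5*x^3/3 - x^2 + x at the endpoints):
  F(1) − F(−1) = 31/20 − (-323/60) = 104/15.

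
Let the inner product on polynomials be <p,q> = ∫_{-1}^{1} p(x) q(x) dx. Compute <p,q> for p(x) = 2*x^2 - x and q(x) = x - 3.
<p,q> = -14/3

Expand the product: p(x)·q(x) = 2*x^3 - 7*x^2 + 3*x.
∫_{-1}^{1} of each monomial x^k gives [2/(k+1) if k even, 0 if k odd]. Integrating term-by-term (or equivalently evaluating the antiderivative F(x) = x^4/2 - 7*x^3/3 + 3*x^2/2 at the endpoints):
  F(1) − F(−1) = -1/3 − (13/3) = -14/3.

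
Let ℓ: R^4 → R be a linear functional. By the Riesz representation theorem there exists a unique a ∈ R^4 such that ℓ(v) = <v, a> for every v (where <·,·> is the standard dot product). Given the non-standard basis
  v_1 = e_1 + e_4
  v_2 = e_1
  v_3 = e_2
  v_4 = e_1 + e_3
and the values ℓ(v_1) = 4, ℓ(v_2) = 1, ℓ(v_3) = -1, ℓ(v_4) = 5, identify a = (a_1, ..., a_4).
a = (1, -1, 4, 3)

Write a = (a_1, ..., a_4) in the standard basis. For each basis vector v_i, ℓ(v_i) = <v_i, a> is a linear equation in the a_j's. Collect the n equations into a matrix system V a = ℓ, where row i of V is v_i (expressed in the standard basis). Since V is invertible (lower-triangular with 1s on the diagonal, up to permutation), solve by back-substitution:
  V =
[[1, 0, 0, 1],
 [1, 0, 0, 0],
 [0, 1, 0, 0],
 [1, 0, 1, 0]]
  V a = (4, 1, -1, 5)
Solving gives a = (1, -1, 4, 3).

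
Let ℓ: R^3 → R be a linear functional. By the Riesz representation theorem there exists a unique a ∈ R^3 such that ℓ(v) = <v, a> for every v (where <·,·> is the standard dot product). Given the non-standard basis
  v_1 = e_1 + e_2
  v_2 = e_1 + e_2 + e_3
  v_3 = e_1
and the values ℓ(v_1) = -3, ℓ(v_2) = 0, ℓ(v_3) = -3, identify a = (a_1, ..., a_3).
a = (-3, 0, 3)

Write a = (a_1, ..., a_3) in the standard basis. For each basis vector v_i, ℓ(v_i) = <v_i, a> is a linear equation in the a_j's. Collect the n equations into a matrix system V a = ℓ, where row i of V is v_i (expressed in the standard basis). Since V is invertible (lower-triangular with 1s on the diagonal, up to permutation), solve by back-substitution:
  V =
[[1, 1, 0],
 [1, 1, 1],
 [1, 0, 0]]
  V a = (-3, 0, -3)
Solving gives a = (-3, 0, 3).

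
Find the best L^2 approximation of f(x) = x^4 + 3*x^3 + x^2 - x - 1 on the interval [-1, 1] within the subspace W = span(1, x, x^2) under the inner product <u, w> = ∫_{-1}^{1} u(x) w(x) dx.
g(x) = 13*x^2/7 + 4*x/5 - 38/35

The best approximation g ∈ W is the orthogonal projection of f onto W. Writing g = a_0 + a_1 x + a_2 x^2, the coefficients solve the normal equations G · a = b where
  G_{ij} = <φ_i, φ_j> and b_i = <f, φ_i>, with φ_0 = 1, φ_1 = x, φ_2 = x^2.
G =
  [2, 0, 2/3]
  [0, 2/3, 0]
  [2/3, 0, 2/5],
b = (-14/15, 8/15, 2/105).
Solving gives a_0 = -38/35, a_1 = 4/5, a_2 = 13/7, so
  g(x) = 13*x^2/7 + 4*x/5 - 38/35.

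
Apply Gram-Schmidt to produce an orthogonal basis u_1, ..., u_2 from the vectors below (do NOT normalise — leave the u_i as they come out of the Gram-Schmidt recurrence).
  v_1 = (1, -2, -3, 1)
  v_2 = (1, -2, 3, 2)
Orthogonal basis:
  u_1 = (1, -2, -3, 1)
  u_2 = (17/15, -34/15, 13/5, 32/15)

Apply the Gram-Schmidt recurrence
  u_1 = v_1
  u_i = v_i − Σ_{j<i} ((v_i · u_j) / (u_j · u_j)) · u_j.

Step by step this gives:
  u_1 = (1, -2, -3, 1)
  u_2 = (17/15, -34/15, 13/5, 32/15)

Orthogonality check:
  u_2 · u_1 = 0 (should be 0)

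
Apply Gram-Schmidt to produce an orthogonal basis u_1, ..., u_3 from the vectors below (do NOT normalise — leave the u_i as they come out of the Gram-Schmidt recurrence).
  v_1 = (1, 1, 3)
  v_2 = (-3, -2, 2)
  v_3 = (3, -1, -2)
Orthogonal basis:
  u_1 = (1, 1, 3)
  u_2 = (-34/11, -23/11, 19/11)
  u_3 = (44/31, -121/62, 11/62)

Apply the Gram-Schmidt recurrence
  u_1 = v_1
  u_i = v_i − Σ_{j<i} ((v_i · u_j) / (u_j · u_j)) · u_j.

Step by step this gives:
  u_1 = (1, 1, 3)
  u_2 = (-34/11, -23/11, 19/11)
  u_3 = (44/31, -121/62, 11/62)

Orthogonality check:
  u_2 · u_1 = 0 (should be 0)
  u_3 · u_1 = 0 (should be 0)
  u_3 · u_2 = 0 (should be 0)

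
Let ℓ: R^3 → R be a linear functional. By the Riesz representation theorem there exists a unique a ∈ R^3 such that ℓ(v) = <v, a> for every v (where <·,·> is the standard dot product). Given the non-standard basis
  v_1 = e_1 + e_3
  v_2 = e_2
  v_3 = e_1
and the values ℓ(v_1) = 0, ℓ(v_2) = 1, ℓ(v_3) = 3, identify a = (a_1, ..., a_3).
a = (3, 1, -3)

Write a = (a_1, ..., a_3) in the standard basis. For each basis vector v_i, ℓ(v_i) = <v_i, a> is a linear equation in the a_j's. Collect the n equations into a matrix system V a = ℓ, where row i of V is v_i (expressed in the standard basis). Since V is invertible (lower-triangular with 1s on the diagonal, up to permutation), solve by back-substitution:
  V =
[[1, 0, 1],
 [0, 1, 0],
 [1, 0, 0]]
  V a = (0, 1, 3)
Solving gives a = (3, 1, -3).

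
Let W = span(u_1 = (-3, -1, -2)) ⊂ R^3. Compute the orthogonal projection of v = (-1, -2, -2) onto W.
proj_W(v) = (-27/14, -9/14, -9/7)

Set up U = [u_1 | ... | u_1] ∈ R^(3×1). The projector onto W = col(U) is P = U (U^T U)^(-1) U^T.
Compute U^T U =
  [14],
and U^T v = (9).
Solve U^T U · c = U^T v for the coefficients: c = (9/14). The projection is proj_W(v) = U c.
Check: (v - proj_W(v)) · u_1 = 0  (should be 0).
Result: proj_W(v) = (-27/14, -9/14, -9/7).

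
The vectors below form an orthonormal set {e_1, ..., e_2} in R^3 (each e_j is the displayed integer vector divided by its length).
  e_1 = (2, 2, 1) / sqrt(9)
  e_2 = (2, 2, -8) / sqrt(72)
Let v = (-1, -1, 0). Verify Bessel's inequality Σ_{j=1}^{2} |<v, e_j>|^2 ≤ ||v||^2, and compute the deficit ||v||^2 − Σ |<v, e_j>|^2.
Σ |<v, e_j>|^2 = 2; ||v||^2 = 2; deficit = 0

Write each e_j = u_j / sqrt(<u_j, u_j>) where u_j is the displayed integer vector. Then <v, e_j> = <v, u_j> / sqrt(<u_j, u_j>), so |<v, e_j>|^2 = <v, u_j>^2 / <u_j, u_j>.
Coefficients: <v, e_1> = -4/sqrt(9), <v, e_2> = -4/sqrt(72).
Square and sum: Σ |<v, e_j>|^2 = 2.
Compute ||v||^2 = v·v = 2.
Deficit = 2 − 2 = 0 ≥ 0, confirming Bessel's inequality. (The deficit equals ||v − Σ <v,e_j> e_j||^2, the squared distance from v to span{e_j}.)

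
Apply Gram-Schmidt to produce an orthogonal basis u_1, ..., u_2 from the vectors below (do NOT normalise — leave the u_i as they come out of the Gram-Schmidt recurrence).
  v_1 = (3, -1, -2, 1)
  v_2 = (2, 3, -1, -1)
Orthogonal basis:
  u_1 = (3, -1, -2, 1)
  u_2 = (6/5, 49/15, -7/15, -19/15)

Apply the Gram-Schmidt recurrence
  u_1 = v_1
  u_i = v_i − Σ_{j<i} ((v_i · u_j) / (u_j · u_j)) · u_j.

Step by step this gives:
  u_1 = (3, -1, -2, 1)
  u_2 = (6/5, 49/15, -7/15, -19/15)

Orthogonality check:
  u_2 · u_1 = 0 (should be 0)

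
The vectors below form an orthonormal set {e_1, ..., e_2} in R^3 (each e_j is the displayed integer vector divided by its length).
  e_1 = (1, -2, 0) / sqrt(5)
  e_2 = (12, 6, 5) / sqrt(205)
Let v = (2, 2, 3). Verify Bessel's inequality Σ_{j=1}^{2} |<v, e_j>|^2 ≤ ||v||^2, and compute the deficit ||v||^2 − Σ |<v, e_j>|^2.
Σ |<v, e_j>|^2 = 553/41; ||v||^2 = 17; deficit = 144/41

Write each e_j = u_j / sqrt(<u_j, u_j>) where u_j is the displayed integer vector. Then <v, e_j> = <v, u_j> / sqrt(<u_j, u_j>), so |<v, e_j>|^2 = <v, u_j>^2 / <u_j, u_j>.
Coefficients: <v, e_1> = -2/sqrt(5), <v, e_2> = 51/sqrt(205).
Square and sum: Σ |<v, e_j>|^2 = 553/41.
Compute ||v||^2 = v·v = 17.
Deficit = 17 − 553/41 = 144/41 ≥ 0, confirming Bessel's inequality. (The deficit equals ||v − Σ <v,e_j> e_j||^2, the squared distance from v to span{e_j}.)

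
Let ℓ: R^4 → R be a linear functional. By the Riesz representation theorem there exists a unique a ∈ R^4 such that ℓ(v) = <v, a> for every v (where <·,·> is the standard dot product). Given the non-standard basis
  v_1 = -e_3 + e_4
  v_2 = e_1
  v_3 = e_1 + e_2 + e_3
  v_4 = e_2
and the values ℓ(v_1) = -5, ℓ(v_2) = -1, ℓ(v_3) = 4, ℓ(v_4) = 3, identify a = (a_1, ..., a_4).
a = (-1, 3, 2, -3)

Write a = (a_1, ..., a_4) in the standard basis. For each basis vector v_i, ℓ(v_i) = <v_i, a> is a linear equation in the a_j's. Collect the n equations into a matrix system V a = ℓ, where row i of V is v_i (expressed in the standard basis). Since V is invertible (lower-triangular with 1s on the diagonal, up to permutation), solve by back-substitution:
  V =
[[0, 0, -1, 1],
 [1, 0, 0, 0],
 [1, 1, 1, 0],
 [0, 1, 0, 0]]
  V a = (-5, -1, 4, 3)
Solving gives a = (-1, 3, 2, -3).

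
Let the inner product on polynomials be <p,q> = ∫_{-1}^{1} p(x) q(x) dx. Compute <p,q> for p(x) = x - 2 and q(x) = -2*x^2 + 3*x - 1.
<p,q> = 26/3

Expand the product: p(x)·q(x) = -2*x^3 + 7*x^2 - 7*x + 2.
∫_{-1}^{1} of each monomial x^k gives [2/(k+1) if k even, 0 if k odd]. Integrating term-by-term (or equivalently evaluating the antiderivative F(x) = -x^4/2 + 7*x^3/3 - 7*x^2/2 + 2*x at the endpoints):
  F(1) − F(−1) = 1/3 − (-25/3) = 26/3.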